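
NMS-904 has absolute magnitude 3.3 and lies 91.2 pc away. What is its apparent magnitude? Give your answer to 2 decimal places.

m = M + 5 log₁₀(d/10 pc) = 3.3 + 5 log₁₀(91.2/10)
  = 3.3 + 5 × 0.960 = 3.3 + 4.80 = 8.10.

8.10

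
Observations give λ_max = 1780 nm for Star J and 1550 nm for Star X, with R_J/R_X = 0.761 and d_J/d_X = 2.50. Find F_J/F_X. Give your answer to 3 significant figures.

Wien's law: T_J/T_X = λ_X/λ_J = 1550/1780 = 0.8708.
L_J/L_X = (R_J/R_X)²(T_J/T_X)⁴ = (0.761)²(0.8708)⁴ = 0.3330.
F_J/F_X = (L_J/L_X)/(d_J/d_X)² = 0.3330/(2.50)² = 0.05328.

0.0533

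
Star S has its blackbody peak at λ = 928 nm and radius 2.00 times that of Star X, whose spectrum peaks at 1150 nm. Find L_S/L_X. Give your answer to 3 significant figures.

9.43

Wien's law gives T ∝ 1/λ_max, so T_S/T_X = λ_X/λ_S = 1150/928 = 1.239.
Then L ∝ R²T⁴ gives L_S/L_X = (2.00)² × (1.239)⁴ = 4.000 × 2.358 = 9.433.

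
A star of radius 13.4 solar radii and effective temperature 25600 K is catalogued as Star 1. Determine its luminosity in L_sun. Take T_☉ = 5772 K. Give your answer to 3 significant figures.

6.95×10^4 L_sun

L/L_☉ = (R/R_☉)² (T/T_☉)⁴ = (13.4)² × (25600/5772)⁴
       = 179.6 × (4.435)⁴ = 179.6 × 386.9 = 6.948×10^4.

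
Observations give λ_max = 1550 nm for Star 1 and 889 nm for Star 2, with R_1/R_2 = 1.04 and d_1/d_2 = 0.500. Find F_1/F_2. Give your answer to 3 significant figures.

0.468

Wien's law: T_1/T_2 = λ_2/λ_1 = 889/1550 = 0.5735.
L_1/L_2 = (R_1/R_2)²(T_1/T_2)⁴ = (1.04)²(0.5735)⁴ = 0.1170.
F_1/F_2 = (L_1/L_2)/(d_1/d_2)² = 0.1170/(0.500)² = 0.4682.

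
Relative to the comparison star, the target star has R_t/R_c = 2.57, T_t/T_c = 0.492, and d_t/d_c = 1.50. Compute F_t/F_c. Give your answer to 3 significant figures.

0.172

L_t/L_c = (R_t/R_c)²(T_t/T_c)⁴ = (2.57)² × (0.492)⁴ = 0.3870.
F_t/F_c = (L_t/L_c)/(d_t/d_c)² = 0.3870 / (1.50)² = 0.1720.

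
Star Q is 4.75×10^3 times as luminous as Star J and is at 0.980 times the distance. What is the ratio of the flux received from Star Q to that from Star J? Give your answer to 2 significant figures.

4.9×10^3

F = L/(4πd²), so F_Q/F_J = (L_Q/L_J) / (d_Q/d_J)²
= 4.75×10^3 / (0.980)² = 4.75×10^3 / 0.9604 = 4946.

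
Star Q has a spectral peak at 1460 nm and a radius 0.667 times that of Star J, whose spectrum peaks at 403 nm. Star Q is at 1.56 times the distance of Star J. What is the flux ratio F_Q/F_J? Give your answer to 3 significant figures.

Wien's law: T_Q/T_J = λ_J/λ_Q = 403/1460 = 0.2760.
L_Q/L_J = (R_Q/R_J)²(T_Q/T_J)⁴ = (0.667)²(0.2760)⁴ = 0.002583.
F_Q/F_J = (L_Q/L_J)/(d_Q/d_J)² = 0.002583/(1.56)² = 0.001061.

0.00106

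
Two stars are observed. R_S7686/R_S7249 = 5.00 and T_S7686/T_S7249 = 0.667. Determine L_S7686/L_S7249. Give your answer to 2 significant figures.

4.9

From the Stefan–Boltzmann law, L ∝ R²T⁴, so
L_S7686/L_S7249 = (R_S7686/R_S7249)² (T_S7686/T_S7249)⁴ = (5.00)² × (0.667)⁴ = 25.00 × 0.1979 = 4.948.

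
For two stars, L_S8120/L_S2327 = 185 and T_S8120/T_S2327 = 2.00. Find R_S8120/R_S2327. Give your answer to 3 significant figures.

L ∝ R²T⁴ gives R ∝ √L / T², so
R_S8120/R_S2327 = √(185) / (2.00)² = 13.60 / 4.000 = 3.400.

3.40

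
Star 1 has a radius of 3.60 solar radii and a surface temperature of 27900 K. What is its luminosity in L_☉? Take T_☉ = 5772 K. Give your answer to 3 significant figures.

7.07×10^3 L_☉

L/L_☉ = (R/R_☉)² (T/T_☉)⁴ = (3.60)² × (27900/5772)⁴
       = 12.96 × (4.834)⁴ = 12.96 × 545.9 = 7075.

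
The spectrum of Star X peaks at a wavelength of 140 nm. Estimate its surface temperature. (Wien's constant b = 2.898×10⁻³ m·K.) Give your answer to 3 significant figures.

2.07×10^4 K

T = b/λ_max = 2.898×10⁻³ / (140×10⁻⁹) = 2.070×10^4 K.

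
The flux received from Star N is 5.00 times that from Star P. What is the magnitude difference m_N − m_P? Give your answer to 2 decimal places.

-1.75

m_N − m_P = −2.5 log₁₀(F_N/F_P) = −2.5 log₁₀(5.00) = −2.5 × (0.699) = -1.747.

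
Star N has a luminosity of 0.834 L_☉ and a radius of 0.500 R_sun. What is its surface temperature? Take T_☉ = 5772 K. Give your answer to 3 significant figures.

7.80×10^3 K

T/T_☉ = (L/L_☉)^(1/4) / (R/R_☉)^(1/2)
T = 5772 × (0.834)^(1/4) / √(0.500) = 5772 × 0.9556 / 0.7071 = 7801 K.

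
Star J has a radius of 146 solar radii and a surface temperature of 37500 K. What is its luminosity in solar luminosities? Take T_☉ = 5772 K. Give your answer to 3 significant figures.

L/L_☉ = (R/R_☉)² (T/T_☉)⁴ = (146)² × (37500/5772)⁴
       = 2.132×10^4 × (6.497)⁴ = 2.132×10^4 × 1782 = 3.798×10^7.

3.80×10^7 solar luminosities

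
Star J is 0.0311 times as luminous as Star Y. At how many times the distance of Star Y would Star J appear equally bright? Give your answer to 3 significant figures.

0.176

Equal flux requires L_J/d_J² = L_Y/d_Y², so d_J/d_Y = √(L_J/L_Y)
= √(0.0311) = 0.1764.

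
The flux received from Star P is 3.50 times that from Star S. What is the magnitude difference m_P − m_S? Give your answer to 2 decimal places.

-1.36

m_P − m_S = −2.5 log₁₀(F_P/F_S) = −2.5 log₁₀(3.50) = −2.5 × (0.544) = -1.360.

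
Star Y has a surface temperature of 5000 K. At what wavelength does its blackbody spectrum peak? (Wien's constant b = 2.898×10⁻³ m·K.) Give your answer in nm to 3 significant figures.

580 nm

λ_max = b/T = 2.898×10⁻³ / 5000 = 5.80×10^-7 m = 579.6 nm.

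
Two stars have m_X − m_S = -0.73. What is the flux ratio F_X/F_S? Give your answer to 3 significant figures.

1.96

F_X/F_S = 10^(−(m_X − m_S)/2.5) = 10^(0.73/2.5) = 10^0.292 = 1.959.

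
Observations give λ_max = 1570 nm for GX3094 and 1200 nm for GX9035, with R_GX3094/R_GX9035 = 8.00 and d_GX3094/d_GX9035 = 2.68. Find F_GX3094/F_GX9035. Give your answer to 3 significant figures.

3.04

Wien's law: T_GX3094/T_GX9035 = λ_GX9035/λ_GX3094 = 1200/1570 = 0.7643.
L_GX3094/L_GX9035 = (R_GX3094/R_GX9035)²(T_GX3094/T_GX9035)⁴ = (8.00)²(0.7643)⁴ = 21.84.
F_GX3094/F_GX9035 = (L_GX3094/L_GX9035)/(d_GX3094/d_GX9035)² = 21.84/(2.68)² = 3.041.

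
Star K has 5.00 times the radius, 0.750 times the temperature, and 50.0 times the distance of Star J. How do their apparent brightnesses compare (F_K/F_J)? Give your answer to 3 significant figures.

L_K/L_J = (R_K/R_J)²(T_K/T_J)⁴ = (5.00)² × (0.750)⁴ = 7.910.
F_K/F_J = (L_K/L_J)/(d_K/d_J)² = 7.910 / (50.0)² = 0.003164.

0.00316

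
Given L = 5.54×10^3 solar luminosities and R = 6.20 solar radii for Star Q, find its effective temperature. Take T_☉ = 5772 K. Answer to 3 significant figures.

T/T_☉ = (L/L_☉)^(1/4) / (R/R_☉)^(1/2)
T = 5772 × (5.54×10^3)^(1/4) / √(6.20) = 5772 × 8.627 / 2.490 = 2.000×10^4 K.

2.00×10^4 K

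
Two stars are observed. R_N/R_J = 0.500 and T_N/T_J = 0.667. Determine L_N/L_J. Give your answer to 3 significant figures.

0.0495

From the Stefan–Boltzmann law, L ∝ R²T⁴, so
L_N/L_J = (R_N/R_J)² (T_N/T_J)⁴ = (0.500)² × (0.667)⁴ = 0.2500 × 0.1979 = 0.04948.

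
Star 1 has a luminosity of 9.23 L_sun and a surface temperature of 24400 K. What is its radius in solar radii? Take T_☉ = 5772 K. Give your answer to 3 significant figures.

0.170 solar radii

R/R_☉ = √(L/L_☉) / (T/T_☉)² = √(9.23) / (4.227)²
       = 3.038 / 17.87 = 0.1700.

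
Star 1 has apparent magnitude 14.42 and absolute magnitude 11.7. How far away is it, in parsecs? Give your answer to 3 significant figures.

35.0 pc

m − M = 5 log₁₀(d/10 pc)
14.42 − (11.7) = 2.72 = 5 log₁₀(d/10)
d = 10 × 10^(2.72/5) = 10 × 10^0.544 = 34.99 pc.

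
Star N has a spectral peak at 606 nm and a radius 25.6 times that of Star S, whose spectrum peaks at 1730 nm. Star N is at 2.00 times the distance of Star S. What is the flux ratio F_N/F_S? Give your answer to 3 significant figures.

1.09×10^4

Wien's law: T_N/T_S = λ_S/λ_N = 1730/606 = 2.855.
L_N/L_S = (R_N/R_S)²(T_N/T_S)⁴ = (25.6)²(2.855)⁴ = 4.353×10^4.
F_N/F_S = (L_N/L_S)/(d_N/d_S)² = 4.353×10^4/(2.00)² = 1.088×10^4.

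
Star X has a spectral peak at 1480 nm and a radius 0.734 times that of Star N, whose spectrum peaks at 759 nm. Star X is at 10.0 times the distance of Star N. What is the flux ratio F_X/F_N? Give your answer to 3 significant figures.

Wien's law: T_X/T_N = λ_N/λ_X = 759/1480 = 0.5128.
L_X/L_N = (R_X/R_N)²(T_X/T_N)⁴ = (0.734)²(0.5128)⁴ = 0.03727.
F_X/F_N = (L_X/L_N)/(d_X/d_N)² = 0.03727/(10.0)² = 3.727×10^-4.

3.73×10^-4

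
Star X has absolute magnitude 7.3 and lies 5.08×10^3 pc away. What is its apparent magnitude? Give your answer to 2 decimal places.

20.83

m = M + 5 log₁₀(d/10 pc) = 7.3 + 5 log₁₀(5.08×10^3/10)
  = 7.3 + 5 × 2.706 = 7.3 + 13.53 = 20.83.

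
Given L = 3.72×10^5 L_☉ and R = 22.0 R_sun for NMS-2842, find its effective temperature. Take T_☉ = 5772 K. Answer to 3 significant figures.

3.04×10^4 K

T/T_☉ = (L/L_☉)^(1/4) / (R/R_☉)^(1/2)
T = 5772 × (3.72×10^5)^(1/4) / √(22.0) = 5772 × 24.70 / 4.690 = 3.039×10^4 K.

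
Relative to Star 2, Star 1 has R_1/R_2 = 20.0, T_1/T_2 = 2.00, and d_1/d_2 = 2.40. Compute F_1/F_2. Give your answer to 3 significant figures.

1.11×10^3

L_1/L_2 = (R_1/R_2)²(T_1/T_2)⁴ = (20.0)² × (2.00)⁴ = 6400.
F_1/F_2 = (L_1/L_2)/(d_1/d_2)² = 6400 / (2.40)² = 1111.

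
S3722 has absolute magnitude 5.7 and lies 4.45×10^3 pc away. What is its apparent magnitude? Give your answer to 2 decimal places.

m = M + 5 log₁₀(d/10 pc) = 5.7 + 5 log₁₀(4.45×10^3/10)
  = 5.7 + 5 × 2.648 = 5.7 + 13.24 = 18.94.

18.94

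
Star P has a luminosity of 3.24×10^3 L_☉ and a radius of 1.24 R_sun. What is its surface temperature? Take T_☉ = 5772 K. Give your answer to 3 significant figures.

T/T_☉ = (L/L_☉)^(1/4) / (R/R_☉)^(1/2)
T = 5772 × (3.24×10^3)^(1/4) / √(1.24) = 5772 × 7.545 / 1.114 = 3.911×10^4 K.

3.91×10^4 K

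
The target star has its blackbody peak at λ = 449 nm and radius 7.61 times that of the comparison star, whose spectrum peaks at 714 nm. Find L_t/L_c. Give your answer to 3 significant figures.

Wien's law gives T ∝ 1/λ_max, so T_t/T_c = λ_c/λ_t = 714/449 = 1.590.
Then L ∝ R²T⁴ gives L_t/L_c = (7.61)² × (1.590)⁴ = 57.91 × 6.395 = 370.3.

370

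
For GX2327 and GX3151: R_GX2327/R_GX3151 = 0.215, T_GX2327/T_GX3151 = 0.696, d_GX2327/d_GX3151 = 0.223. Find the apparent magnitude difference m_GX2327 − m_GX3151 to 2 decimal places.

1.65

L_GX2327/L_GX3151 = (0.215)²(0.696)⁴ = 0.01085.
F_GX2327/F_GX3151 = (L_GX2327/L_GX3151)/(d_GX2327/d_GX3151)² = 0.01085/0.04973 = 0.2181.
m_GX2327 − m_GX3151 = −2.5 log₁₀(0.2181) = 1.65.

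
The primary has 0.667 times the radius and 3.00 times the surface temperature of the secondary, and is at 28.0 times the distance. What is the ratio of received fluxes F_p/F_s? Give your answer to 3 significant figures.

0.0460

L_p/L_s = (R_p/R_s)²(T_p/T_s)⁴ = (0.667)² × (3.00)⁴ = 36.04.
F_p/F_s = (L_p/L_s)/(d_p/d_s)² = 36.04 / (28.0)² = 0.04596.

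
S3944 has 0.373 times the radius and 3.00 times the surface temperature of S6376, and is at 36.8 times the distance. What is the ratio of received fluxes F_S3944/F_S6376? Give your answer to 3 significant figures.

L_S3944/L_S6376 = (R_S3944/R_S6376)²(T_S3944/T_S6376)⁴ = (0.373)² × (3.00)⁴ = 11.27.
F_S3944/F_S6376 = (L_S3944/L_S6376)/(d_S3944/d_S6376)² = 11.27 / (36.8)² = 0.008322.

0.00832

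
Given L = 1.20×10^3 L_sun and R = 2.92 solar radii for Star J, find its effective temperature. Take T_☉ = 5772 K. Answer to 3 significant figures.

1.99×10^4 K

T/T_☉ = (L/L_☉)^(1/4) / (R/R_☉)^(1/2)
T = 5772 × (1.20×10^3)^(1/4) / √(2.92) = 5772 × 5.886 / 1.709 = 1.988×10^4 K.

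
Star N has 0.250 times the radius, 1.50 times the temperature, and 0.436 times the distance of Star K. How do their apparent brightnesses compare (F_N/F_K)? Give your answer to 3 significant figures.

L_N/L_K = (R_N/R_K)²(T_N/T_K)⁴ = (0.250)² × (1.50)⁴ = 0.3164.
F_N/F_K = (L_N/L_K)/(d_N/d_K)² = 0.3164 / (0.436)² = 1.664.

1.66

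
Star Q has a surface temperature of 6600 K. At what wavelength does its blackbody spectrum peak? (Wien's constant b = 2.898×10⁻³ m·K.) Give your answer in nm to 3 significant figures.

439 nm

λ_max = b/T = 2.898×10⁻³ / 6600 = 4.39×10^-7 m = 439.1 nm.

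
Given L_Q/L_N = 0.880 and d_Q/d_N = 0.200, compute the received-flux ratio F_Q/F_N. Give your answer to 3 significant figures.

22.0

F = L/(4πd²), so F_Q/F_N = (L_Q/L_N) / (d_Q/d_N)²
= 0.880 / (0.200)² = 0.880 / 0.04000 = 22.00.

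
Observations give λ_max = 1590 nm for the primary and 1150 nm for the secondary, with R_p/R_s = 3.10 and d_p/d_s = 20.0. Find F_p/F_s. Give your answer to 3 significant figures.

0.00657

Wien's law: T_p/T_s = λ_s/λ_p = 1150/1590 = 0.7233.
L_p/L_s = (R_p/R_s)²(T_p/T_s)⁴ = (3.10)²(0.7233)⁴ = 2.630.
F_p/F_s = (L_p/L_s)/(d_p/d_s)² = 2.630/(20.0)² = 0.006575.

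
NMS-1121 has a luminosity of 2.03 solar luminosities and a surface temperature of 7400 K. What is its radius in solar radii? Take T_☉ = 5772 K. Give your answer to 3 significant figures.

R/R_☉ = √(L/L_☉) / (T/T_☉)² = √(2.03) / (1.282)²
       = 1.425 / 1.644 = 0.8668.

0.867 solar radii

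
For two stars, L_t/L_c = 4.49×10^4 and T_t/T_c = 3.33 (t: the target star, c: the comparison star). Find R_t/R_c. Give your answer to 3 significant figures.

L ∝ R²T⁴ gives R ∝ √L / T², so
R_t/R_c = √(4.49×10^4) / (3.33)² = 211.9 / 11.09 = 19.11.

19.1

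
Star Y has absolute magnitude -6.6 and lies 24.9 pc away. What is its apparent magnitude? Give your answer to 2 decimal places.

m = M + 5 log₁₀(d/10 pc) = -6.6 + 5 log₁₀(24.9/10)
  = -6.6 + 5 × 0.396 = -6.6 + 1.98 = -4.62.

-4.62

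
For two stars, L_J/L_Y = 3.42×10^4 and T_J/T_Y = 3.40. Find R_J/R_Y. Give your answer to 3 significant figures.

L ∝ R²T⁴ gives R ∝ √L / T², so
R_J/R_Y = √(3.42×10^4) / (3.40)² = 184.9 / 11.56 = 16.00.

16.0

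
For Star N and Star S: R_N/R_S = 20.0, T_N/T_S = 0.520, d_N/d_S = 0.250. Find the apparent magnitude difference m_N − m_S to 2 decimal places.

-6.68

L_N/L_S = (20.0)²(0.520)⁴ = 29.25.
F_N/F_S = (L_N/L_S)/(d_N/d_S)² = 29.25/0.06250 = 467.9.
m_N − m_S = −2.5 log₁₀(467.9) = -6.68.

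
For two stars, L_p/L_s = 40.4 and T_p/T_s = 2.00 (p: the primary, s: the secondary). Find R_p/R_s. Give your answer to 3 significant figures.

1.59

L ∝ R²T⁴ gives R ∝ √L / T², so
R_p/R_s = √(40.4) / (2.00)² = 6.356 / 4.000 = 1.589.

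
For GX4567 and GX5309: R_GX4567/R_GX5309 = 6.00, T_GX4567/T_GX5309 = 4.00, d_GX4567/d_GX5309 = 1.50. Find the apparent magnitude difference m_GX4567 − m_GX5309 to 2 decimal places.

L_GX4567/L_GX5309 = (6.00)²(4.00)⁴ = 9216.
F_GX4567/F_GX5309 = (L_GX4567/L_GX5309)/(d_GX4567/d_GX5309)² = 9216/2.250 = 4096.
m_GX4567 − m_GX5309 = −2.5 log₁₀(4096) = -9.03.

-9.03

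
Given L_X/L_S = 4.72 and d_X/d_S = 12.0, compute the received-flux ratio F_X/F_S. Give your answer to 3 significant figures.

0.0328

F = L/(4πd²), so F_X/F_S = (L_X/L_S) / (d_X/d_S)²
= 4.72 / (12.0)² = 4.72 / 144.0 = 0.03278.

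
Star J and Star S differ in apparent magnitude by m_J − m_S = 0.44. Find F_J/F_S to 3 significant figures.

0.667

F_J/F_S = 10^(−(m_J − m_S)/2.5) = 10^(-0.44/2.5) = 10^-0.176 = 0.6668.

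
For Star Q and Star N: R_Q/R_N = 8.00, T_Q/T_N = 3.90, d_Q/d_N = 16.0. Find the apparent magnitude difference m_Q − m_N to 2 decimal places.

L_Q/L_N = (8.00)²(3.90)⁴ = 1.481×10^4.
F_Q/F_N = (L_Q/L_N)/(d_Q/d_N)² = 1.481×10^4/256.0 = 57.84.
m_Q − m_N = −2.5 log₁₀(57.84) = -4.41.

-4.41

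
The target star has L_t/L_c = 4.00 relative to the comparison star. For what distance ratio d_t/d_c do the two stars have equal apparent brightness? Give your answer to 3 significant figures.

Equal flux requires L_t/d_t² = L_c/d_c², so d_t/d_c = √(L_t/L_c)
= √(4.00) = 2.000.

2.00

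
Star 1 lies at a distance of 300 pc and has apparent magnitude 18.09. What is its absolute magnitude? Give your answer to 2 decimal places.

M = m − 5 log₁₀(d/10 pc) = 18.09 − 5 log₁₀(300/10)
  = 18.09 − 5 × 1.477 = 18.09 − 7.39 = 10.70.

10.70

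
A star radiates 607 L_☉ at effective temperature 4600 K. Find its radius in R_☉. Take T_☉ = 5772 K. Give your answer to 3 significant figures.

R/R_☉ = √(L/L_☉) / (T/T_☉)² = √(607) / (0.7970)²
       = 24.64 / 0.6351 = 38.79.

38.8 R_☉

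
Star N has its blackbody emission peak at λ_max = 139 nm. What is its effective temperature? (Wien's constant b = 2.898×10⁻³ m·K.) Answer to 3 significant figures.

T = b/λ_max = 2.898×10⁻³ / (139×10⁻⁹) = 2.085×10^4 K.

2.08×10^4 K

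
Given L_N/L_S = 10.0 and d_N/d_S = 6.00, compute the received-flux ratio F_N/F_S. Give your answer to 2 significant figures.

0.28

F = L/(4πd²), so F_N/F_S = (L_N/L_S) / (d_N/d_S)²
= 10.0 / (6.00)² = 10.0 / 36.00 = 0.2778.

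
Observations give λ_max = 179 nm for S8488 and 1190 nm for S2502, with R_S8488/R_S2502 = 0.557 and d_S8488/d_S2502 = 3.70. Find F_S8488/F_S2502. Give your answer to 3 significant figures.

Wien's law: T_S8488/T_S2502 = λ_S2502/λ_S8488 = 1190/179 = 6.648.
L_S8488/L_S2502 = (R_S8488/R_S2502)²(T_S8488/T_S2502)⁴ = (0.557)²(6.648)⁴ = 606.0.
F_S8488/F_S2502 = (L_S8488/L_S2502)/(d_S8488/d_S2502)² = 606.0/(3.70)² = 44.27.

44.3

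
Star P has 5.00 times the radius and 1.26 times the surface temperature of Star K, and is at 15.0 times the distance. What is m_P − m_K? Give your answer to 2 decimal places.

1.38

L_P/L_K = (5.00)²(1.26)⁴ = 63.01.
F_P/F_K = (L_P/L_K)/(d_P/d_K)² = 63.01/225.0 = 0.2801.
m_P − m_K = −2.5 log₁₀(0.2801) = 1.38.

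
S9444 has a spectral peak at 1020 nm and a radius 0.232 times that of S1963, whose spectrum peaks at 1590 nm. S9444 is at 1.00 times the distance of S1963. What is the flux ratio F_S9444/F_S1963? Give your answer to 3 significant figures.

Wien's law: T_S9444/T_S1963 = λ_S1963/λ_S9444 = 1590/1020 = 1.559.
L_S9444/L_S1963 = (R_S9444/R_S1963)²(T_S9444/T_S1963)⁴ = (0.232)²(1.559)⁴ = 0.3178.
F_S9444/F_S1963 = (L_S9444/L_S1963)/(d_S9444/d_S1963)² = 0.3178/(1.00)² = 0.3178.

0.318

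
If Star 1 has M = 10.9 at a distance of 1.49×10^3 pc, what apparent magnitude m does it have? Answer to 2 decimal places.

21.77

m = M + 5 log₁₀(d/10 pc) = 10.9 + 5 log₁₀(1.49×10^3/10)
  = 10.9 + 5 × 2.173 = 10.9 + 10.87 = 21.77.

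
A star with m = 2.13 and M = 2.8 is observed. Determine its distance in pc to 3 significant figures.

7.35 pc

m − M = 5 log₁₀(d/10 pc)
2.13 − (2.8) = -0.67 = 5 log₁₀(d/10)
d = 10 × 10^(-0.67/5) = 10 × 10^-0.134 = 7.345 pc.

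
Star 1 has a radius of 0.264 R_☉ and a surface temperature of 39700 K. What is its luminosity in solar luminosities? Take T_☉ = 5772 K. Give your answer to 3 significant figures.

L/L_☉ = (R/R_☉)² (T/T_☉)⁴ = (0.264)² × (39700/5772)⁴
       = 0.06970 × (6.878)⁴ = 0.06970 × 2238 = 156.0.

156 solar luminosities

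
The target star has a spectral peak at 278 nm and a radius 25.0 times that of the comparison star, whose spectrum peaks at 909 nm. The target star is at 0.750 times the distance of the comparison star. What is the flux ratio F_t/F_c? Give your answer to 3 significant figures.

Wien's law: T_t/T_c = λ_c/λ_t = 909/278 = 3.270.
L_t/L_c = (R_t/R_c)²(T_t/T_c)⁴ = (25.0)²(3.270)⁴ = 7.144×10^4.
F_t/F_c = (L_t/L_c)/(d_t/d_c)² = 7.144×10^4/(0.750)² = 1.270×10^5.

1.27×10^5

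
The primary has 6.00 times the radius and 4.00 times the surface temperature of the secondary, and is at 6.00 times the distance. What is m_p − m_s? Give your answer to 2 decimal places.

-6.02

L_p/L_s = (6.00)²(4.00)⁴ = 9216.
F_p/F_s = (L_p/L_s)/(d_p/d_s)² = 9216/36.00 = 256.0.
m_p − m_s = −2.5 log₁₀(256.0) = -6.02.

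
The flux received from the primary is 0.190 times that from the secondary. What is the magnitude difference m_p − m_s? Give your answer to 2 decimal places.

m_p − m_s = −2.5 log₁₀(F_p/F_s) = −2.5 log₁₀(0.190) = −2.5 × (-0.721) = 1.803.

1.80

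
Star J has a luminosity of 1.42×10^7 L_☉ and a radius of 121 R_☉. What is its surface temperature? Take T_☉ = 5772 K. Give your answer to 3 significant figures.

3.22×10^4 K

T/T_☉ = (L/L_☉)^(1/4) / (R/R_☉)^(1/2)
T = 5772 × (1.42×10^7)^(1/4) / √(121) = 5772 × 61.39 / 11.00 = 3.221×10^4 K.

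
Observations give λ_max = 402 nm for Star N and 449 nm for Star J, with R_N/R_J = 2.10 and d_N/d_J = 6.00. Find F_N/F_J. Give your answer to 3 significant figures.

Wien's law: T_N/T_J = λ_J/λ_N = 449/402 = 1.117.
L_N/L_J = (R_N/R_J)²(T_N/T_J)⁴ = (2.10)²(1.117)⁴ = 6.863.
F_N/F_J = (L_N/L_J)/(d_N/d_J)² = 6.863/(6.00)² = 0.1906.

0.191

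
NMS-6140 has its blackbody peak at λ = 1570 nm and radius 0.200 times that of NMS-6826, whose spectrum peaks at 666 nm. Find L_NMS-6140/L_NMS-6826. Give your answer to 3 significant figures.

Wien's law gives T ∝ 1/λ_max, so T_NMS-6140/T_NMS-6826 = λ_NMS-6826/λ_NMS-6140 = 666/1570 = 0.4242.
Then L ∝ R²T⁴ gives L_NMS-6140/L_NMS-6826 = (0.200)² × (0.4242)⁴ = 0.04000 × 0.03238 = 0.001295.

0.00130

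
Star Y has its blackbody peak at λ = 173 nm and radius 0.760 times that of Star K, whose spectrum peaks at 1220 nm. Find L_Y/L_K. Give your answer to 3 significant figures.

1.43×10^3

Wien's law gives T ∝ 1/λ_max, so T_Y/T_K = λ_K/λ_Y = 1220/173 = 7.052.
Then L ∝ R²T⁴ gives L_Y/L_K = (0.760)² × (7.052)⁴ = 0.5776 × 2473 = 1429.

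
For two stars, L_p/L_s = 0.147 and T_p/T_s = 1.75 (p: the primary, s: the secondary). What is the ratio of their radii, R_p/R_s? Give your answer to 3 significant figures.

0.125

L ∝ R²T⁴ gives R ∝ √L / T², so
R_p/R_s = √(0.147) / (1.75)² = 0.3834 / 3.062 = 0.1252.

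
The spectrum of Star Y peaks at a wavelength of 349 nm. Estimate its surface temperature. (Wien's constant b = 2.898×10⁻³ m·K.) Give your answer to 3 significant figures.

8.30×10^3 K

T = b/λ_max = 2.898×10⁻³ / (349×10⁻⁹) = 8304 K.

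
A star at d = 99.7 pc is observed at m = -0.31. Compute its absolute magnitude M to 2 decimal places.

M = m − 5 log₁₀(d/10 pc) = -0.31 − 5 log₁₀(99.7/10)
  = -0.31 − 5 × 0.999 = -0.31 − 4.99 = -5.30.

-5.30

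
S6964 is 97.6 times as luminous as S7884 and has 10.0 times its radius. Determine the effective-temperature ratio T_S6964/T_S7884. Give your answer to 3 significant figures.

L ∝ R²T⁴ gives T ∝ (L/R²)^(1/4), so
T_S6964/T_S7884 = (97.6 / 10.0²)^(1/4) = (0.9760)^(1/4) = 0.9939.

0.994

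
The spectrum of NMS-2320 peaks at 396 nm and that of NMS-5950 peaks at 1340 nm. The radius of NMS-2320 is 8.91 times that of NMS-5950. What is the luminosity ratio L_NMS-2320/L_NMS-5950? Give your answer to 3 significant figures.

Wien's law gives T ∝ 1/λ_max, so T_NMS-2320/T_NMS-5950 = λ_NMS-5950/λ_NMS-2320 = 1340/396 = 3.384.
Then L ∝ R²T⁴ gives L_NMS-2320/L_NMS-5950 = (8.91)² × (3.384)⁴ = 79.39 × 131.1 = 1.041×10^4.

1.04×10^4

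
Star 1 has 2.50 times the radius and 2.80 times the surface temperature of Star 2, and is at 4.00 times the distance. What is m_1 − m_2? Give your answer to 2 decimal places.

L_1/L_2 = (2.50)²(2.80)⁴ = 384.2.
F_1/F_2 = (L_1/L_2)/(d_1/d_2)² = 384.2/16.00 = 24.01.
m_1 − m_2 = −2.5 log₁₀(24.01) = -3.45.

-3.45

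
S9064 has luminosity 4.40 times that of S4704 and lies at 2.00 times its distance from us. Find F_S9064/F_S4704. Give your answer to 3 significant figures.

F = L/(4πd²), so F_S9064/F_S4704 = (L_S9064/L_S4704) / (d_S9064/d_S4704)²
= 4.40 / (2.00)² = 4.40 / 4.000 = 1.100.

1.10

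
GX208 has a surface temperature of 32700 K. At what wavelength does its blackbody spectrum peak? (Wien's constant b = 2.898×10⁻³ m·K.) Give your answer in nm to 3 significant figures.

λ_max = b/T = 2.898×10⁻³ / 32700 = 8.86×10^-8 m = 88.62 nm.

88.6 nm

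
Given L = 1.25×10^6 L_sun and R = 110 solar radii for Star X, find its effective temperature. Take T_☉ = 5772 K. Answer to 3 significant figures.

T/T_☉ = (L/L_☉)^(1/4) / (R/R_☉)^(1/2)
T = 5772 × (1.25×10^6)^(1/4) / √(110) = 5772 × 33.44 / 10.49 = 1.840×10^4 K.

1.84×10^4 K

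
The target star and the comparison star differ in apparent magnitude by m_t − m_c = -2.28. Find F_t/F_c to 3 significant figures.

F_t/F_c = 10^(−(m_t − m_c)/2.5) = 10^(2.28/2.5) = 10^0.912 = 8.166.

8.17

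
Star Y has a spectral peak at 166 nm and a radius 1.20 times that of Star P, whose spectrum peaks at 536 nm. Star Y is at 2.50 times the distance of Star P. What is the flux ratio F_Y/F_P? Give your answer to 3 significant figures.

25.0

Wien's law: T_Y/T_P = λ_P/λ_Y = 536/166 = 3.229.
L_Y/L_P = (R_Y/R_P)²(T_Y/T_P)⁴ = (1.20)²(3.229)⁴ = 156.5.
F_Y/F_P = (L_Y/L_P)/(d_Y/d_P)² = 156.5/(2.50)² = 25.04.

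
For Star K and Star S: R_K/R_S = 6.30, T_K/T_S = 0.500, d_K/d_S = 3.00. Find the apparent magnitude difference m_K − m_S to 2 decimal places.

L_K/L_S = (6.30)²(0.500)⁴ = 2.481.
F_K/F_S = (L_K/L_S)/(d_K/d_S)² = 2.481/9.000 = 0.2756.
m_K − m_S = −2.5 log₁₀(0.2756) = 1.40.

1.40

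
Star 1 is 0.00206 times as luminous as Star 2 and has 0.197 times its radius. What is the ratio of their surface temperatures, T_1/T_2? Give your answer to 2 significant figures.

0.48

L ∝ R²T⁴ gives T ∝ (L/R²)^(1/4), so
T_1/T_2 = (0.00206 / 0.197²)^(1/4) = (0.05308)^(1/4) = 0.4800.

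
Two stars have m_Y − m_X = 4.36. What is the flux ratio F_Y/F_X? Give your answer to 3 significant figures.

F_Y/F_X = 10^(−(m_Y − m_X)/2.5) = 10^(-4.36/2.5) = 10^-1.744 = 0.01803.

0.0180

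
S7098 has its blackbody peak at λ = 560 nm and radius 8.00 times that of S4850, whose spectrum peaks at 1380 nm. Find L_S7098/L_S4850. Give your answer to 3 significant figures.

Wien's law gives T ∝ 1/λ_max, so T_S7098/T_S4850 = λ_S4850/λ_S7098 = 1380/560 = 2.464.
Then L ∝ R²T⁴ gives L_S7098/L_S4850 = (8.00)² × (2.464)⁴ = 64.00 × 36.88 = 2360.

2.36×10^3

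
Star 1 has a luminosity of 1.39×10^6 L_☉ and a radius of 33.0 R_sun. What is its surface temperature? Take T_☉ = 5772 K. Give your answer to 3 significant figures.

3.45×10^4 K

T/T_☉ = (L/L_☉)^(1/4) / (R/R_☉)^(1/2)
T = 5772 × (1.39×10^6)^(1/4) / √(33.0) = 5772 × 34.34 / 5.745 = 3.450×10^4 K.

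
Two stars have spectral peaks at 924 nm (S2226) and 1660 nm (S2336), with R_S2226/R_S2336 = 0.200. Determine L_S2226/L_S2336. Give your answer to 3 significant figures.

0.417

Wien's law gives T ∝ 1/λ_max, so T_S2226/T_S2336 = λ_S2336/λ_S2226 = 1660/924 = 1.797.
Then L ∝ R²T⁴ gives L_S2226/L_S2336 = (0.200)² × (1.797)⁴ = 0.04000 × 10.42 = 0.4167.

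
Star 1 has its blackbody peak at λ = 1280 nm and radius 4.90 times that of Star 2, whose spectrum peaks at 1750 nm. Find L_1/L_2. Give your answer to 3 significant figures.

83.9

Wien's law gives T ∝ 1/λ_max, so T_1/T_2 = λ_2/λ_1 = 1750/1280 = 1.367.
Then L ∝ R²T⁴ gives L_1/L_2 = (4.90)² × (1.367)⁴ = 24.01 × 3.494 = 83.89.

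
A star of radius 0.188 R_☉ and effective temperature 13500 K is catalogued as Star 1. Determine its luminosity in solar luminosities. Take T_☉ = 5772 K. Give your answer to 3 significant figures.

L/L_☉ = (R/R_☉)² (T/T_☉)⁴ = (0.188)² × (13500/5772)⁴
       = 0.03534 × (2.339)⁴ = 0.03534 × 29.92 = 1.058.

1.06 solar luminosities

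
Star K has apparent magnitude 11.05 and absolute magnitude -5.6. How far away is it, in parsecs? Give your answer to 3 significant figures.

2.14×10^4 pc

m − M = 5 log₁₀(d/10 pc)
11.05 − (-5.6) = 16.65 = 5 log₁₀(d/10)
d = 10 × 10^(16.65/5) = 10 × 10^3.330 = 2.138×10^4 pc.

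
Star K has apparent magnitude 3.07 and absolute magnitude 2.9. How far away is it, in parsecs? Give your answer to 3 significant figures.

10.8 pc

m − M = 5 log₁₀(d/10 pc)
3.07 − (2.9) = 0.17 = 5 log₁₀(d/10)
d = 10 × 10^(0.17/5) = 10 × 10^0.034 = 10.81 pc.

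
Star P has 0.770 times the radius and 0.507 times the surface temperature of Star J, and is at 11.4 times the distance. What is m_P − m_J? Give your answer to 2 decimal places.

8.80

L_P/L_J = (0.770)²(0.507)⁴ = 0.03918.
F_P/F_J = (L_P/L_J)/(d_P/d_J)² = 0.03918/130.0 = 3.014×10^-4.
m_P − m_J = −2.5 log₁₀(3.014×10^-4) = 8.80.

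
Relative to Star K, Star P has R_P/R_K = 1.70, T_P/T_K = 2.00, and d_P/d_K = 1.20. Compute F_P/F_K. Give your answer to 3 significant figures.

32.1

L_P/L_K = (R_P/R_K)²(T_P/T_K)⁴ = (1.70)² × (2.00)⁴ = 46.24.
F_P/F_K = (L_P/L_K)/(d_P/d_K)² = 46.24 / (1.20)² = 32.11.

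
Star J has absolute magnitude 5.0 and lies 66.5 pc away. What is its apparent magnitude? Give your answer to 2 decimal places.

m = M + 5 log₁₀(d/10 pc) = 5.0 + 5 log₁₀(66.5/10)
  = 5.0 + 5 × 0.823 = 5.0 + 4.11 = 9.11.

9.11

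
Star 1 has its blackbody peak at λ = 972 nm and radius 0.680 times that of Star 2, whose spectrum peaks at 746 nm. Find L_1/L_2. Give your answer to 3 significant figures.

0.160

Wien's law gives T ∝ 1/λ_max, so T_1/T_2 = λ_2/λ_1 = 746/972 = 0.7675.
Then L ∝ R²T⁴ gives L_1/L_2 = (0.680)² × (0.7675)⁴ = 0.4624 × 0.3470 = 0.1604.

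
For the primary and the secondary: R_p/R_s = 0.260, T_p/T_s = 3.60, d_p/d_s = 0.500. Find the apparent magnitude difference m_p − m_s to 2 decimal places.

-4.14

L_p/L_s = (0.260)²(3.60)⁴ = 11.35.
F_p/F_s = (L_p/L_s)/(d_p/d_s)² = 11.35/0.2500 = 45.42.
m_p − m_s = −2.5 log₁₀(45.42) = -4.14.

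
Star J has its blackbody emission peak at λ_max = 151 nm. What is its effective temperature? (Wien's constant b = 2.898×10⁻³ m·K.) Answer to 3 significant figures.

1.92×10^4 K

T = b/λ_max = 2.898×10⁻³ / (151×10⁻⁹) = 1.919×10^4 K.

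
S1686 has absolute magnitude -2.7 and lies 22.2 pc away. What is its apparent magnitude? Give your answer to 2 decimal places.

-0.97

m = M + 5 log₁₀(d/10 pc) = -2.7 + 5 log₁₀(22.2/10)
  = -2.7 + 5 × 0.346 = -2.7 + 1.73 = -0.97.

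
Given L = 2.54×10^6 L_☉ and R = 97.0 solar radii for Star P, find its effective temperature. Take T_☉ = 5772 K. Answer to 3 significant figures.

T/T_☉ = (L/L_☉)^(1/4) / (R/R_☉)^(1/2)
T = 5772 × (2.54×10^6)^(1/4) / √(97.0) = 5772 × 39.92 / 9.849 = 2.340×10^4 K.

2.34×10^4 K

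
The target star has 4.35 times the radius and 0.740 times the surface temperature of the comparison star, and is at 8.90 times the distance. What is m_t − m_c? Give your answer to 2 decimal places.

2.86

L_t/L_c = (4.35)²(0.740)⁴ = 5.674.
F_t/F_c = (L_t/L_c)/(d_t/d_c)² = 5.674/79.21 = 0.07164.
m_t − m_c = −2.5 log₁₀(0.07164) = 2.86.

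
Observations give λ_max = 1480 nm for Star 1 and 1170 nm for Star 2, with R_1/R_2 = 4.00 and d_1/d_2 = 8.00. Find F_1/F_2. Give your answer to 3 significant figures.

0.0976

Wien's law: T_1/T_2 = λ_2/λ_1 = 1170/1480 = 0.7905.
L_1/L_2 = (R_1/R_2)²(T_1/T_2)⁴ = (4.00)²(0.7905)⁴ = 6.249.
F_1/F_2 = (L_1/L_2)/(d_1/d_2)² = 6.249/(8.00)² = 0.09764.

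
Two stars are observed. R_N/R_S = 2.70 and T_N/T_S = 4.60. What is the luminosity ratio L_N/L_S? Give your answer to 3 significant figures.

From the Stefan–Boltzmann law, L ∝ R²T⁴, so
L_N/L_S = (R_N/R_S)² (T_N/T_S)⁴ = (2.70)² × (4.60)⁴ = 7.290 × 447.7 = 3264.

3.26×10^3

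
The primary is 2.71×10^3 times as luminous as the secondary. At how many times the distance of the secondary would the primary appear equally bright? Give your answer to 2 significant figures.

52

Equal flux requires L_p/d_p² = L_s/d_s², so d_p/d_s = √(L_p/L_s)
= √(2.71×10^3) = 52.06.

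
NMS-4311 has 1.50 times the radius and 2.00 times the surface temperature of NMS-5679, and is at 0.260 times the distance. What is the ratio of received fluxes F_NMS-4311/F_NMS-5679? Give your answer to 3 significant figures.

L_NMS-4311/L_NMS-5679 = (R_NMS-4311/R_NMS-5679)²(T_NMS-4311/T_NMS-5679)⁴ = (1.50)² × (2.00)⁴ = 36.00.
F_NMS-4311/F_NMS-5679 = (L_NMS-4311/L_NMS-5679)/(d_NMS-4311/d_NMS-5679)² = 36.00 / (0.260)² = 532.5.

533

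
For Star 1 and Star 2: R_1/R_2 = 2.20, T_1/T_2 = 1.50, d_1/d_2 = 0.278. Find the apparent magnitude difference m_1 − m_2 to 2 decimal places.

-6.25

L_1/L_2 = (2.20)²(1.50)⁴ = 24.50.
F_1/F_2 = (L_1/L_2)/(d_1/d_2)² = 24.50/0.07728 = 317.0.
m_1 − m_2 = −2.5 log₁₀(317.0) = -6.25.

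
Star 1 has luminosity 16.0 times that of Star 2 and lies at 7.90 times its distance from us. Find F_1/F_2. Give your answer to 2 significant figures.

0.26

F = L/(4πd²), so F_1/F_2 = (L_1/L_2) / (d_1/d_2)²
= 16.0 / (7.90)² = 16.0 / 62.41 = 0.2564.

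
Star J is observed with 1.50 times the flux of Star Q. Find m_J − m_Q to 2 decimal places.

m_J − m_Q = −2.5 log₁₀(F_J/F_Q) = −2.5 log₁₀(1.50) = −2.5 × (0.176) = -0.440.

-0.44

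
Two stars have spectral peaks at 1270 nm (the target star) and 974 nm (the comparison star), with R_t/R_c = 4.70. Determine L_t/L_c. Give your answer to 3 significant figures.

Wien's law gives T ∝ 1/λ_max, so T_t/T_c = λ_c/λ_t = 974/1270 = 0.7669.
Then L ∝ R²T⁴ gives L_t/L_c = (4.70)² × (0.7669)⁴ = 22.09 × 0.3460 = 7.642.

7.64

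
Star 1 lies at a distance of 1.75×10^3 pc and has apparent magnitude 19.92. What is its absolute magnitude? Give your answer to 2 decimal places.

8.70

M = m − 5 log₁₀(d/10 pc) = 19.92 − 5 log₁₀(1.75×10^3/10)
  = 19.92 − 5 × 2.243 = 19.92 − 11.22 = 8.70.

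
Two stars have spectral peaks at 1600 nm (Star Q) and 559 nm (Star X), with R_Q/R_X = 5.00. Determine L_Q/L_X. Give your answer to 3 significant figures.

Wien's law gives T ∝ 1/λ_max, so T_Q/T_X = λ_X/λ_Q = 559/1600 = 0.3494.
Then L ∝ R²T⁴ gives L_Q/L_X = (5.00)² × (0.3494)⁴ = 25.00 × 0.01490 = 0.3725.

0.372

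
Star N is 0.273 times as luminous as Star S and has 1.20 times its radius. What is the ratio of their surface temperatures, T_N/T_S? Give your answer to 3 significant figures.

0.660

L ∝ R²T⁴ gives T ∝ (L/R²)^(1/4), so
T_N/T_S = (0.273 / 1.20²)^(1/4) = (0.1896)^(1/4) = 0.6599.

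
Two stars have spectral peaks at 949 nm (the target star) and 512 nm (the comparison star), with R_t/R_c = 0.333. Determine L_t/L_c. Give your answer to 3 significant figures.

0.00940

Wien's law gives T ∝ 1/λ_max, so T_t/T_c = λ_c/λ_t = 512/949 = 0.5395.
Then L ∝ R²T⁴ gives L_t/L_c = (0.333)² × (0.5395)⁴ = 0.1109 × 0.08473 = 0.009395.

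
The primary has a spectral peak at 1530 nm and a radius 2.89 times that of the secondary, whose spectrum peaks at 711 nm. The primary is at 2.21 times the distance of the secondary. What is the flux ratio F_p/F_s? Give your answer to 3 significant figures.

Wien's law: T_p/T_s = λ_s/λ_p = 711/1530 = 0.4647.
L_p/L_s = (R_p/R_s)²(T_p/T_s)⁴ = (2.89)²(0.4647)⁴ = 0.3895.
F_p/F_s = (L_p/L_s)/(d_p/d_s)² = 0.3895/(2.21)² = 0.07975.

0.0797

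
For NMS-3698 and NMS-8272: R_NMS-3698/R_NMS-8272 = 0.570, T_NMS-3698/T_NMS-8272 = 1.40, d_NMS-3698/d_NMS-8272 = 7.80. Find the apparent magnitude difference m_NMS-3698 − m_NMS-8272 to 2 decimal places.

L_NMS-3698/L_NMS-8272 = (0.570)²(1.40)⁴ = 1.248.
F_NMS-3698/F_NMS-8272 = (L_NMS-3698/L_NMS-8272)/(d_NMS-3698/d_NMS-8272)² = 1.248/60.84 = 0.02052.
m_NMS-3698 − m_NMS-8272 = −2.5 log₁₀(0.02052) = 4.22.

4.22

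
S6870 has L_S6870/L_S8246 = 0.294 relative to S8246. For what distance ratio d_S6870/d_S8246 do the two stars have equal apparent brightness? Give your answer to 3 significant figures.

0.542

Equal flux requires L_S6870/d_S6870² = L_S8246/d_S8246², so d_S6870/d_S8246 = √(L_S6870/L_S8246)
= √(0.294) = 0.5422.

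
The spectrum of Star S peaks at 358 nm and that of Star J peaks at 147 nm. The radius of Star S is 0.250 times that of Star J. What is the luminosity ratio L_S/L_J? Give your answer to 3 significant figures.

Wien's law gives T ∝ 1/λ_max, so T_S/T_J = λ_J/λ_S = 147/358 = 0.4106.
Then L ∝ R²T⁴ gives L_S/L_J = (0.250)² × (0.4106)⁴ = 0.06250 × 0.02843 = 0.001777.

0.00178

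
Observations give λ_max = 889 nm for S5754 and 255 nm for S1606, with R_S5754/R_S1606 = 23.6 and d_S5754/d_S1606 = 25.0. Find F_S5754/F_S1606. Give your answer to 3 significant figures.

0.00603

Wien's law: T_S5754/T_S1606 = λ_S1606/λ_S5754 = 255/889 = 0.2868.
L_S5754/L_S1606 = (R_S5754/R_S1606)²(T_S5754/T_S1606)⁴ = (23.6)²(0.2868)⁴ = 3.770.
F_S5754/F_S1606 = (L_S5754/L_S1606)/(d_S5754/d_S1606)² = 3.770/(25.0)² = 0.006033.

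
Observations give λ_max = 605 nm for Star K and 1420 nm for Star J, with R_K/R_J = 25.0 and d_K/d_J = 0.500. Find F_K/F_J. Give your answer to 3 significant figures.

Wien's law: T_K/T_J = λ_J/λ_K = 1420/605 = 2.347.
L_K/L_J = (R_K/R_J)²(T_K/T_J)⁴ = (25.0)²(2.347)⁴ = 1.897×10^4.
F_K/F_J = (L_K/L_J)/(d_K/d_J)² = 1.897×10^4/(0.500)² = 7.587×10^4.

7.59×10^4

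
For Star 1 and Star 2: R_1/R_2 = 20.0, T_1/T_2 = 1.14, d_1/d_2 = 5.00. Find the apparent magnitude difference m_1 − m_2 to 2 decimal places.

-3.58

L_1/L_2 = (20.0)²(1.14)⁴ = 675.6.
F_1/F_2 = (L_1/L_2)/(d_1/d_2)² = 675.6/25.00 = 27.02.
m_1 − m_2 = −2.5 log₁₀(27.02) = -3.58.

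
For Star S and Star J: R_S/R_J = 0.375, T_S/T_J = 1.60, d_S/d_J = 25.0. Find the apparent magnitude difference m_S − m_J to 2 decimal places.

L_S/L_J = (0.375)²(1.60)⁴ = 0.9216.
F_S/F_J = (L_S/L_J)/(d_S/d_J)² = 0.9216/625.0 = 0.001475.
m_S − m_J = −2.5 log₁₀(0.001475) = 7.08.

7.08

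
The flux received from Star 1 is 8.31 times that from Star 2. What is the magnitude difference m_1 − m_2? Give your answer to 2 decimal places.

m_1 − m_2 = −2.5 log₁₀(F_1/F_2) = −2.5 log₁₀(8.31) = −2.5 × (0.920) = -2.299.

-2.30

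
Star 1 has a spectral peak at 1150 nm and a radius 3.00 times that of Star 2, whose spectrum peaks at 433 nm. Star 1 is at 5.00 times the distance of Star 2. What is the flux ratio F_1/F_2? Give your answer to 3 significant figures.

0.00724

Wien's law: T_1/T_2 = λ_2/λ_1 = 433/1150 = 0.3765.
L_1/L_2 = (R_1/R_2)²(T_1/T_2)⁴ = (3.00)²(0.3765)⁴ = 0.1809.
F_1/F_2 = (L_1/L_2)/(d_1/d_2)² = 0.1809/(5.00)² = 0.007235.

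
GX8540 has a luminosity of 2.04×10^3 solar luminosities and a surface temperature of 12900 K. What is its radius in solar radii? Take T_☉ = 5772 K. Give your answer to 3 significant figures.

R/R_☉ = √(L/L_☉) / (T/T_☉)² = √(2.04×10^3) / (2.235)²
       = 45.17 / 4.995 = 9.042.

9.04 solar radii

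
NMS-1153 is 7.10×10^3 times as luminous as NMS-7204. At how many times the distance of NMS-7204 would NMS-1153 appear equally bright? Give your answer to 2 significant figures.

84

Equal flux requires L_NMS-1153/d_NMS-1153² = L_NMS-7204/d_NMS-7204², so d_NMS-1153/d_NMS-7204 = √(L_NMS-1153/L_NMS-7204)
= √(7.10×10^3) = 84.26.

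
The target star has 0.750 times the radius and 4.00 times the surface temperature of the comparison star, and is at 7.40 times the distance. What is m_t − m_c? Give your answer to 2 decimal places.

-1.05

L_t/L_c = (0.750)²(4.00)⁴ = 144.0.
F_t/F_c = (L_t/L_c)/(d_t/d_c)² = 144.0/54.76 = 2.630.
m_t − m_c = −2.5 log₁₀(2.630) = -1.05.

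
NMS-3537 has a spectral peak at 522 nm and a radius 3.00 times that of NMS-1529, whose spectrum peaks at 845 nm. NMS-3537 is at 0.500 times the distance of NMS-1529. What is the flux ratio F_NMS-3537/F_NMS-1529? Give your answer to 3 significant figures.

247

Wien's law: T_NMS-3537/T_NMS-1529 = λ_NMS-1529/λ_NMS-3537 = 845/522 = 1.619.
L_NMS-3537/L_NMS-1529 = (R_NMS-3537/R_NMS-1529)²(T_NMS-3537/T_NMS-1529)⁴ = (3.00)²(1.619)⁴ = 61.80.
F_NMS-3537/F_NMS-1529 = (L_NMS-3537/L_NMS-1529)/(d_NMS-3537/d_NMS-1529)² = 61.80/(0.500)² = 247.2.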